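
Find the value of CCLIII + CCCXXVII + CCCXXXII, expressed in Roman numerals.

CCLIII = 253, CCCXXVII = 327, CCCXXXII = 332
253 + 327 = 580
580 + 332 = 912

CMXII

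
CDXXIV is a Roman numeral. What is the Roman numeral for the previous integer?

CDXXIV = 424; previous is 423

CDXXIII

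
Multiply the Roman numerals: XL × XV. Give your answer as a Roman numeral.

XL = 40
XV = 15
40 × 15 = 600

DC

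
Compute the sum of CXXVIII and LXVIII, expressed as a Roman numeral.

CXXVIII = 128
LXVIII = 68
128 + 68 = 196

CXCVI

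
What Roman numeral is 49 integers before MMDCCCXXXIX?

MMDCCCXXXIX = 2839
2839 - 49 = 2790

MMDCCXC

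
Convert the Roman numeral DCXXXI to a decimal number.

DCXXXI: D=500, C=100, X=10, X=10, X=10, I=1
500 + 100 + 10 + 10 + 10 + 1 = 631

631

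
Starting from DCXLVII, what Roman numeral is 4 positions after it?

DCXLVII = 647
647 + 4 = 651

DCLI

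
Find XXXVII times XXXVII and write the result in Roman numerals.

XXXVII = 37
XXXVII = 37
37 × 37 = 1369

MCCCLXIX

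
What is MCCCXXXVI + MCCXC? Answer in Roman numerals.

MCCCXXXVI = 1336
MCCXC = 1290
1336 + 1290 = 2626

MMDCXXVI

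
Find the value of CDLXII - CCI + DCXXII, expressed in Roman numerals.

CDLXII = 462, CCI = 201, DCXXII = 622
462 - 201 = 261
261 + 622 = 883

DCCCLXXXIII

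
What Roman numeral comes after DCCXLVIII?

DCCXLVIII = 748, so the next integer is 748 + 1 = 749

DCCXLIX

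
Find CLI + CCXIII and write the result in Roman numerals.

CLI = 151
CCXIII = 213
151 + 213 = 364

CCCLXIV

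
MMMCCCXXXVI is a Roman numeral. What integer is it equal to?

MMMCCCXXXVI: M=1000, M=1000, M=1000, C=100, C=100, C=100, X=10, X=10, X=10, V=5, I=1
1000 + 1000 + 1000 + 100 + 100 + 100 + 10 + 10 + 10 + 5 + 1 = 3336

3336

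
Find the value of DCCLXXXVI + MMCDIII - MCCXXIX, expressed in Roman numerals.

DCCLXXXVI = 786, MMCDIII = 2403, MCCXXIX = 1229
786 + 2403 = 3189
3189 - 1229 = 1960

MCMLX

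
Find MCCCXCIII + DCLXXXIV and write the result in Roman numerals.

MCCCXCIII = 1393
DCLXXXIV = 684
1393 + 684 = 2077

MMLXXVII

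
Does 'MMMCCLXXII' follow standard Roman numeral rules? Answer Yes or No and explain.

'MMMCCLXXII': Check the rules: uses only the symbols I, V, X, L, C, D, M; no symbol is repeated more than three times in a row; V, L and D each appear at most once; no smaller symbol precedes a larger one (values never increase from left to right). Value: M (1000) + M (1000) + M (1000) + C (100) + C (100) + L (50) + X (10) + X (10) + I (1) + I (1) = 3272. So it is a valid standard Roman numeral.

Yes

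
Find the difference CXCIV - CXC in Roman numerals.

CXCIV = 194
CXC = 190
194 - 190 = 4

IV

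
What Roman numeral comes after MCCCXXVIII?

MCCCXXVIII = 1328; next is 1329

MCCCXXIX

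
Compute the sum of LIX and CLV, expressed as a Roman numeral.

LIX = 59
CLV = 155
59 + 155 = 214

CCXIV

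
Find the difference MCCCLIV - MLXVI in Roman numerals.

MCCCLIV = 1354
MLXVI = 1066
1354 - 1066 = 288

CCLXXXVIII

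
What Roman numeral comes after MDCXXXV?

MDCXXXV = 1635; next is 1636

MDCXXXVI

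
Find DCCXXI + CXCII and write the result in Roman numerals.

DCCXXI = 721
CXCII = 192
721 + 192 = 913

CMXIII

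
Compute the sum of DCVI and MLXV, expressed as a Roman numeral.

DCVI = 606
MLXV = 1065
606 + 1065 = 1671

MDCLXXI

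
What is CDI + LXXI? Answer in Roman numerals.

CDI = 401
LXXI = 71
401 + 71 = 472

CDLXXII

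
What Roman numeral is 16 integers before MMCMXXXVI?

MMCMXXXVI = 2936
2936 - 16 = 2920

MMCMXX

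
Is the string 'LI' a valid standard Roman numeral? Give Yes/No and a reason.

'LI': Check the rules: uses only the symbols I, V, X, L, C, D, M; no symbol is repeated more than three times in a row; V, L and D each appear at most once; no smaller symbol precedes a larger one (values never increase from left to right). Value: L (50) + I (1) = 51. So it is a valid standard Roman numeral.

Yes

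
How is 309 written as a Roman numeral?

Convert 309 to Roman numerals:
  309 contains 3×100 (CCC)
  9 contains 1×9 (IX)

CCCIX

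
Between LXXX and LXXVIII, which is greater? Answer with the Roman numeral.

LXXX = 80
LXXVIII = 78
80 is larger

LXXX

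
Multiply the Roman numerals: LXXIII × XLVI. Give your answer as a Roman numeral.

LXXIII = 73
XLVI = 46
73 × 46 = 3358

MMMCCCLVIII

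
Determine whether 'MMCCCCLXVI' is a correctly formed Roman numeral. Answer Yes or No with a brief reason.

'MMCCCCLXVI': More than 3 consecutive C's

No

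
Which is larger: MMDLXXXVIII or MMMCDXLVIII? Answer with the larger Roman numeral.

MMDLXXXVIII = 2588
MMMCDXLVIII = 3448
3448 is larger

MMMCDXLVIII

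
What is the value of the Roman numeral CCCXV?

CCCXV: C=100, C=100, C=100, X=10, V=5
100 + 100 + 100 + 10 + 5 = 315

315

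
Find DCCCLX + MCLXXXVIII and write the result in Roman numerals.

DCCCLX = 860
MCLXXXVIII = 1188
860 + 1188 = 2048

MMXLVIII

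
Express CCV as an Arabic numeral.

CCV: C=100, C=100, V=5
100 + 100 + 5 = 205

205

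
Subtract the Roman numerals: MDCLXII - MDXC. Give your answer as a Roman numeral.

MDCLXII = 1662
MDXC = 1590
1662 - 1590 = 72

LXXII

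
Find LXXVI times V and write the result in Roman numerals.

LXXVI = 76
V = 5
76 × 5 = 380

CCCLXXX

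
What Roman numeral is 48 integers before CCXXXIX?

CCXXXIX = 239
239 - 48 = 191

CXCI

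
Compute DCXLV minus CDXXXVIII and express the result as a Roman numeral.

DCXLV = 645
CDXXXVIII = 438
645 - 438 = 207

CCVII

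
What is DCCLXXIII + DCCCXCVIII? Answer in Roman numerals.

DCCLXXIII = 773
DCCCXCVIII = 898
773 + 898 = 1671

MDCLXXI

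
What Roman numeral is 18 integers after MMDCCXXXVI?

MMDCCXXXVI = 2736
2736 + 18 = 2754

MMDCCLIV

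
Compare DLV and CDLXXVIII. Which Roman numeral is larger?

DLV = 555
CDLXXVIII = 478
555 is larger

DLV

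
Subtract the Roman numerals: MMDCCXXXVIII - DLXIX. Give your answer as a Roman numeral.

MMDCCXXXVIII = 2738
DLXIX = 569
2738 - 569 = 2169

MMCLXIX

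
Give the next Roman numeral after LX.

LX = 60; next is 61

LXI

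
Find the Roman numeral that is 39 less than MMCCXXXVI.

MMCCXXXVI = 2236
2236 - 39 = 2197

MMCXCVII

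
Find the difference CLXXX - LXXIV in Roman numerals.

CLXXX = 180
LXXIV = 74
180 - 74 = 106

CVI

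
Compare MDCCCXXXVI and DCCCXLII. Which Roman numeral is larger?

MDCCCXXXVI = 1836
DCCCXLII = 842
1836 is larger

MDCCCXXXVI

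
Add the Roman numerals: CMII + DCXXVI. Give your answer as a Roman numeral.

CMII = 902
DCXXVI = 626
902 + 626 = 1528

MDXXVIII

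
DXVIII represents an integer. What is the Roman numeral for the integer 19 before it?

DXVIII = 518
518 - 19 = 499

CDXCIX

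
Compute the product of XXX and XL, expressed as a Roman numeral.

XXX = 30
XL = 40
30 × 40 = 1200

MCC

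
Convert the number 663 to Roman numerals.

Convert 663 to Roman numerals:
  663 contains 1×500 (D)
  163 contains 1×100 (C)
  63 contains 1×50 (L)
  13 contains 1×10 (X)
  3 contains 3×1 (III)

DCLXIII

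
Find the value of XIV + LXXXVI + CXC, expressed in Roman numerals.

XIV = 14, LXXXVI = 86, CXC = 190
14 + 86 = 100
100 + 190 = 290

CCXC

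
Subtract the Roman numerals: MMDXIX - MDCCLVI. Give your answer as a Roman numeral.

MMDXIX = 2519
MDCCLVI = 1756
2519 - 1756 = 763

DCCLXIII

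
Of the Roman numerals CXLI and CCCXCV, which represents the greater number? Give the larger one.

CXLI = 141
CCCXCV = 395
395 is larger

CCCXCV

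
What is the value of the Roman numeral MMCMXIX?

MMCMXIX: M=1000, M=1000, CM=900, X=10, IX=9
1000 + 1000 + 900 + 10 + 9 = 2919

2919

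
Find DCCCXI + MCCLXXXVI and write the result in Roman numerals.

DCCCXI = 811
MCCLXXXVI = 1286
811 + 1286 = 2097

MMXCVII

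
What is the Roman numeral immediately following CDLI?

CDLI = 451; next is 452

CDLII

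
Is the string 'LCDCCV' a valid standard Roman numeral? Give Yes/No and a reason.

'LCDCCV': Invalid subtractive combination: LC

No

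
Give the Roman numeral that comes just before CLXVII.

CLXVII = 167, so the previous integer is 167 - 1 = 166

CLXVI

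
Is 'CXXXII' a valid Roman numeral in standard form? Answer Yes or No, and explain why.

'CXXXII': Check the rules: uses only the symbols I, V, X, L, C, D, M; no symbol is repeated more than three times in a row; V, L and D each appear at most once; no smaller symbol precedes a larger one (values never increase from left to right). Value: C (100) + X (10) + X (10) + X (10) + I (1) + I (1) = 132. So it is a valid standard Roman numeral.

Yes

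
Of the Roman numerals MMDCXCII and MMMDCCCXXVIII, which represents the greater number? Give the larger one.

MMDCXCII = 2692
MMMDCCCXXVIII = 3828
3828 is larger

MMMDCCCXXVIII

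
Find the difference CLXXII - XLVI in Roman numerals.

CLXXII = 172
XLVI = 46
172 - 46 = 126

CXXVI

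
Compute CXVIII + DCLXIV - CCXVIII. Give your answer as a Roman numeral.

CXVIII = 118, DCLXIV = 664, CCXVIII = 218
118 + 664 = 782
782 - 218 = 564

DLXIV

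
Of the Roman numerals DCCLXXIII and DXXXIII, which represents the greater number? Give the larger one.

DCCLXXIII = 773
DXXXIII = 533
773 is larger

DCCLXXIII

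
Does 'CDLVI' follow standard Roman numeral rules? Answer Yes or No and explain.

'CDLVI': Check the rules: uses only the symbols I, V, X, L, C, D, M; no symbol is repeated more than three times in a row; V, L and D each appear at most once; the only place a smaller symbol precedes a larger one is the allowed subtractive pair CD, the symbol right after such a pair (if any) is smaller than the pair's first symbol, and otherwise the values never increase from left to right. Value: CD (400) + L (50) + V (5) + I (1) = 456. So it is a valid standard Roman numeral.

Yes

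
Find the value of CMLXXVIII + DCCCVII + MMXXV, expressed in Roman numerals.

CMLXXVIII = 978, DCCCVII = 807, MMXXV = 2025
978 + 807 = 1785
1785 + 2025 = 3810

MMMDCCCX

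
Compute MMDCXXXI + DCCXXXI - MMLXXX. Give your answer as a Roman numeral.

MMDCXXXI = 2631, DCCXXXI = 731, MMLXXX = 2080
2631 + 731 = 3362
3362 - 2080 = 1282

MCCLXXXII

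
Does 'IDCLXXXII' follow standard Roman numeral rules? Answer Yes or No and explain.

'IDCLXXXII': Invalid subtractive combination: ID

No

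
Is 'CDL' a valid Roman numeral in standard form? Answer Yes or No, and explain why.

'CDL': Check the rules: uses only the symbols I, V, X, L, C, D, M; no symbol is repeated more than three times in a row; V, L and D each appear at most once; the only place a smaller symbol precedes a larger one is the allowed subtractive pair CD, the symbol right after such a pair (if any) is smaller than the pair's first symbol, and otherwise the values never increase from left to right. Value: CD (400) + L (50) = 450. So it is a valid standard Roman numeral.

Yes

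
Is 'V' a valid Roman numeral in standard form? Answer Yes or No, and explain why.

'V': Check the rules: uses only the symbols I, V, X, L, C, D, M; no symbol is repeated more than three times in a row; V, L and D each appear at most once; no smaller symbol precedes a larger one (values never increase from left to right). Value: V = 5. So it is a valid standard Roman numeral.

Yes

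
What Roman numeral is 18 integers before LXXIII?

LXXIII = 73
73 - 18 = 55

LV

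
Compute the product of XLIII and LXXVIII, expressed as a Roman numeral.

XLIII = 43
LXXVIII = 78
43 × 78 = 3354

MMMCCCLIV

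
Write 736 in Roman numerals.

Convert 736 to Roman numerals:
  736 contains 1×500 (D)
  236 contains 2×100 (CC)
  36 contains 3×10 (XXX)
  6 contains 1×5 (V)
  1 contains 1×1 (I)

DCCXXXVI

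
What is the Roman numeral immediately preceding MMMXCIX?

MMMXCIX = 3099; previous is 3098

MMMXCVIII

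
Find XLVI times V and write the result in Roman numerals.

XLVI = 46
V = 5
46 × 5 = 230

CCXXX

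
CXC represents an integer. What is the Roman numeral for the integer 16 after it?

CXC = 190
190 + 16 = 206

CCVI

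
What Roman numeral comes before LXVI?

LXVI = 66; previous is 65

LXV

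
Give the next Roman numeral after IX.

IX = 9; next is 10

X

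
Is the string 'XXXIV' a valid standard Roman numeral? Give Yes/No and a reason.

'XXXIV': Check the rules: uses only the symbols I, V, X, L, C, D, M; no symbol is repeated more than three times in a row; V, L and D each appear at most once; the only place a smaller symbol precedes a larger one is the allowed subtractive pair IV, the symbol right after such a pair (if any) is smaller than the pair's first symbol, and otherwise the values never increase from left to right. Value: X (10) + X (10) + X (10) + IV (4) = 34. So it is a valid standard Roman numeral.

Yes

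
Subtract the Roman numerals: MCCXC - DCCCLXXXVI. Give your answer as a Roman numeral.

MCCXC = 1290
DCCCLXXXVI = 886
1290 - 886 = 404

CDIV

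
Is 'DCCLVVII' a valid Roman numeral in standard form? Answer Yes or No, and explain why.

'DCCLVVII': V should not appear more than once

No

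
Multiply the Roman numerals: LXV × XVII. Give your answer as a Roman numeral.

LXV = 65
XVII = 17
65 × 17 = 1105

MCV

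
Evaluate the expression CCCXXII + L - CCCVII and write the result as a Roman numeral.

CCCXXII = 322, L = 50, CCCVII = 307
322 + 50 = 372
372 - 307 = 65

LXV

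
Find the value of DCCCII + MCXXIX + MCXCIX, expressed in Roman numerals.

DCCCII = 802, MCXXIX = 1129, MCXCIX = 1199
802 + 1129 = 1931
1931 + 1199 = 3130

MMMCXXX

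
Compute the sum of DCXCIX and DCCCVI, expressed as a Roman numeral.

DCXCIX = 699
DCCCVI = 806
699 + 806 = 1505

MDV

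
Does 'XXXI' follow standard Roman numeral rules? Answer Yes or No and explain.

'XXXI': Check the rules: uses only the symbols I, V, X, L, C, D, M; no symbol is repeated more than three times in a row; V, L and D each appear at most once; no smaller symbol precedes a larger one (values never increase from left to right). Value: X (10) + X (10) + X (10) + I (1) = 31. So it is a valid standard Roman numeral.

Yes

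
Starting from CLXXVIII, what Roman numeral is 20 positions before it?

CLXXVIII = 178
178 - 20 = 158

CLVIII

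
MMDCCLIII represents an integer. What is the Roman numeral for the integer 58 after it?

MMDCCLIII = 2753
2753 + 58 = 2811

MMDCCCXI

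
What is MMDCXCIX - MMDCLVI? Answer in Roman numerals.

MMDCXCIX = 2699
MMDCLVI = 2656
2699 - 2656 = 43

XLIII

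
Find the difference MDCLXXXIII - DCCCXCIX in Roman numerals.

MDCLXXXIII = 1683
DCCCXCIX = 899
1683 - 899 = 784

DCCLXXXIV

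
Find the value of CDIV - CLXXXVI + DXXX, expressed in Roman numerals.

CDIV = 404, CLXXXVI = 186, DXXX = 530
404 - 186 = 218
218 + 530 = 748

DCCXLVIII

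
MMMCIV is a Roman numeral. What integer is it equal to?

MMMCIV: M=1000, M=1000, M=1000, C=100, IV=4
1000 + 1000 + 1000 + 100 + 4 = 3104

3104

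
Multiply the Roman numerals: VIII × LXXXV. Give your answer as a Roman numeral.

VIII = 8
LXXXV = 85
8 × 85 = 680

DCLXXX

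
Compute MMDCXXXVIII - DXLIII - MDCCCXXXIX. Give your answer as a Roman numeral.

MMDCXXXVIII = 2638, DXLIII = 543, MDCCCXXXIX = 1839
2638 - 543 = 2095
2095 - 1839 = 256

CCLVI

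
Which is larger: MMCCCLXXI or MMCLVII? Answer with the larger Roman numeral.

MMCCCLXXI = 2371
MMCLVII = 2157
2371 is larger

MMCCCLXXI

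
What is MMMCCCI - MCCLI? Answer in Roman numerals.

MMMCCCI = 3301
MCCLI = 1251
3301 - 1251 = 2050

MML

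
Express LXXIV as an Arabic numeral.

LXXIV: L=50, X=10, X=10, IV=4
50 + 10 + 10 + 4 = 74

74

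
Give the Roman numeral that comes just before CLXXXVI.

CLXXXVI = 186, so the previous integer is 186 - 1 = 185

CLXXXV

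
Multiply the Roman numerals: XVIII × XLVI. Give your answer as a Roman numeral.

XVIII = 18
XLVI = 46
18 × 46 = 828

DCCCXXVIII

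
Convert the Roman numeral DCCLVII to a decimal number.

DCCLVII: D=500, C=100, C=100, L=50, V=5, I=1, I=1
500 + 100 + 100 + 50 + 5 + 1 + 1 = 757

757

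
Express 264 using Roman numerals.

Convert 264 to Roman numerals:
  264 contains 2×100 (CC)
  64 contains 1×50 (L)
  14 contains 1×10 (X)
  4 contains 1×4 (IV)

CCLXIV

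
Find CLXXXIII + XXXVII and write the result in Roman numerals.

CLXXXIII = 183
XXXVII = 37
183 + 37 = 220

CCXX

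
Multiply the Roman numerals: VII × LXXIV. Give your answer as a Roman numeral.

VII = 7
LXXIV = 74
7 × 74 = 518

DXVIII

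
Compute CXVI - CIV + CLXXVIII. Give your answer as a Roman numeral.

CXVI = 116, CIV = 104, CLXXVIII = 178
116 - 104 = 12
12 + 178 = 190

CXC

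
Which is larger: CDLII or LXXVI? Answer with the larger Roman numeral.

CDLII = 452
LXXVI = 76
452 is larger

CDLII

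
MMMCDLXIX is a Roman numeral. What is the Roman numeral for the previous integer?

MMMCDLXIX = 3469, so the previous integer is 3469 - 1 = 3468

MMMCDLXVIII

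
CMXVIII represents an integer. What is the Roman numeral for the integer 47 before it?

CMXVIII = 918
918 - 47 = 871

DCCCLXXI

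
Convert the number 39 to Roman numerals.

Convert 39 to Roman numerals:
  39 contains 3×10 (XXX)
  9 contains 1×9 (IX)

XXXIX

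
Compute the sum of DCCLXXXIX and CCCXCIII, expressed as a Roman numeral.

DCCLXXXIX = 789
CCCXCIII = 393
789 + 393 = 1182

MCLXXXII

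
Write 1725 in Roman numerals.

Convert 1725 to Roman numerals:
  1725 contains 1×1000 (M)
  725 contains 1×500 (D)
  225 contains 2×100 (CC)
  25 contains 2×10 (XX)
  5 contains 1×5 (V)

MDCCXXV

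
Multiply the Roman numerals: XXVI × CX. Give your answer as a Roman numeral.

XXVI = 26
CX = 110
26 × 110 = 2860

MMDCCCLX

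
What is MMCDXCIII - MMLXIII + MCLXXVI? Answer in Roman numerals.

MMCDXCIII = 2493, MMLXIII = 2063, MCLXXVI = 1176
2493 - 2063 = 430
430 + 1176 = 1606

MDCVI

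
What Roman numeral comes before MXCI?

MXCI = 1091; previous is 1090

MXC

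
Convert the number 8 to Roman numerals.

Convert 8 to Roman numerals:
  8 contains 1×5 (V)
  3 contains 3×1 (III)

VIII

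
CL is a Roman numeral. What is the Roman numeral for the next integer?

CL = 150; next is 151

CLI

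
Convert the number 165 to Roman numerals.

Convert 165 to Roman numerals:
  165 contains 1×100 (C)
  65 contains 1×50 (L)
  15 contains 1×10 (X)
  5 contains 1×5 (V)

CLXV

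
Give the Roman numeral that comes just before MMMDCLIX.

MMMDCLIX = 3659; previous is 3658

MMMDCLVIII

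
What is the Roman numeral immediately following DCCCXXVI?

DCCCXXVI = 826; next is 827

DCCCXXVII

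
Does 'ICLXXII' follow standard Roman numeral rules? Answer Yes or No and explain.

'ICLXXII': Invalid subtractive combination: IC

No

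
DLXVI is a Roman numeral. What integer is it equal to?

DLXVI: D=500, L=50, X=10, V=5, I=1
500 + 50 + 10 + 5 + 1 = 566

566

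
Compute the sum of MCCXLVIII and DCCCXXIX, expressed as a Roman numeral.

MCCXLVIII = 1248
DCCCXXIX = 829
1248 + 829 = 2077

MMLXXVII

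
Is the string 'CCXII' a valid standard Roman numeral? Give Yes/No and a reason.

'CCXII': Check the rules: uses only the symbols I, V, X, L, C, D, M; no symbol is repeated more than three times in a row; V, L and D each appear at most once; no smaller symbol precedes a larger one (values never increase from left to right). Value: C (100) + C (100) + X (10) + I (1) + I (1) = 212. So it is a valid standard Roman numeral.

Yes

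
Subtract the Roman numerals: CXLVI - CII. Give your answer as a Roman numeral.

CXLVI = 146
CII = 102
146 - 102 = 44

XLIV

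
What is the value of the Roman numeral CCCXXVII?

CCCXXVII: C=100, C=100, C=100, X=10, X=10, V=5, I=1, I=1
100 + 100 + 100 + 10 + 10 + 5 + 1 + 1 = 327

327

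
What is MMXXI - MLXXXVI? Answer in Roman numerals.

MMXXI = 2021
MLXXXVI = 1086
2021 - 1086 = 935

CMXXXV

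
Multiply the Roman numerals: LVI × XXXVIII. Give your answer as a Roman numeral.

LVI = 56
XXXVIII = 38
56 × 38 = 2128

MMCXXVIII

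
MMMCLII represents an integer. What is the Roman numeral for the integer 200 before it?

MMMCLII = 3152
3152 - 200 = 2952

MMCMLII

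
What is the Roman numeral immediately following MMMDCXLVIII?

MMMDCXLVIII = 3648; next is 3649

MMMDCXLIX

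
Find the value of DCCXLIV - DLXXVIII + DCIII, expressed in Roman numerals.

DCCXLIV = 744, DLXXVIII = 578, DCIII = 603
744 - 578 = 166
166 + 603 = 769

DCCLXIX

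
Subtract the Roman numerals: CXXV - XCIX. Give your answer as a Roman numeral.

CXXV = 125
XCIX = 99
125 - 99 = 26

XXVI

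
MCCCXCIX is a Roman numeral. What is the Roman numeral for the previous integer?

MCCCXCIX = 1399; previous is 1398

MCCCXCVIII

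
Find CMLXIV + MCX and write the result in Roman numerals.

CMLXIV = 964
MCX = 1110
964 + 1110 = 2074

MMLXXIV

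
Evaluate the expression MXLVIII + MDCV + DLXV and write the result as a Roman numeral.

MXLVIII = 1048, MDCV = 1605, DLXV = 565
1048 + 1605 = 2653
2653 + 565 = 3218

MMMCCXVIII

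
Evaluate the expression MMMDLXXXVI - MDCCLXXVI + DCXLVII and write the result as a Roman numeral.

MMMDLXXXVI = 3586, MDCCLXXVI = 1776, DCXLVII = 647
3586 - 1776 = 1810
1810 + 647 = 2457

MMCDLVII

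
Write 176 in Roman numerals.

Convert 176 to Roman numerals:
  176 contains 1×100 (C)
  76 contains 1×50 (L)
  26 contains 2×10 (XX)
  6 contains 1×5 (V)
  1 contains 1×1 (I)

CLXXVI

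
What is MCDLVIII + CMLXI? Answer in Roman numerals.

MCDLVIII = 1458
CMLXI = 961
1458 + 961 = 2419

MMCDXIX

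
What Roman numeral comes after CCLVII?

CCLVII = 257; next is 258

CCLVIII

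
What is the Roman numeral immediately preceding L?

L = 50; previous is 49

XLIX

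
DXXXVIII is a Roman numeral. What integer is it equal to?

DXXXVIII: D=500, X=10, X=10, X=10, V=5, I=1, I=1, I=1
500 + 10 + 10 + 10 + 5 + 1 + 1 + 1 = 538

538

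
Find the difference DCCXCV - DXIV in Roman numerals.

DCCXCV = 795
DXIV = 514
795 - 514 = 281

CCLXXXI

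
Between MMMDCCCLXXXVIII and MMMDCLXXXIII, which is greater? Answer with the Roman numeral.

MMMDCCCLXXXVIII = 3888
MMMDCLXXXIII = 3683
3888 is larger

MMMDCCCLXXXVIII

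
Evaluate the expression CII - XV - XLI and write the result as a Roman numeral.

CII = 102, XV = 15, XLI = 41
102 - 15 = 87
87 - 41 = 46

XLVI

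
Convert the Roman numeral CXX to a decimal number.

CXX: C=100, X=10, X=10
100 + 10 + 10 = 120

120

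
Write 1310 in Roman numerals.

Convert 1310 to Roman numerals:
  1310 contains 1×1000 (M)
  310 contains 3×100 (CCC)
  10 contains 1×10 (X)

MCCCX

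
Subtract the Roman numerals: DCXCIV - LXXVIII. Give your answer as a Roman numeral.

DCXCIV = 694
LXXVIII = 78
694 - 78 = 616

DCXVI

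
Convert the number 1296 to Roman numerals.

Convert 1296 to Roman numerals:
  1296 contains 1×1000 (M)
  296 contains 2×100 (CC)
  96 contains 1×90 (XC)
  6 contains 1×5 (V)
  1 contains 1×1 (I)

MCCXCVI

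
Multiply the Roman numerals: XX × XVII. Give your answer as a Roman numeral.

XX = 20
XVII = 17
20 × 17 = 340

CCCXL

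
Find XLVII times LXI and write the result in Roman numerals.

XLVII = 47
LXI = 61
47 × 61 = 2867

MMDCCCLXVII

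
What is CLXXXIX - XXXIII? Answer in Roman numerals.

CLXXXIX = 189
XXXIII = 33
189 - 33 = 156

CLVI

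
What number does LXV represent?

LXV: L=50, X=10, V=5
50 + 10 + 5 = 65

65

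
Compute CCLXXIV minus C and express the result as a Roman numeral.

CCLXXIV = 274
C = 100
274 - 100 = 174

CLXXIV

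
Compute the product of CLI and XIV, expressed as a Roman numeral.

CLI = 151
XIV = 14
151 × 14 = 2114

MMCXIV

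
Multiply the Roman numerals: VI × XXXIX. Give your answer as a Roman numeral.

VI = 6
XXXIX = 39
6 × 39 = 234

CCXXXIV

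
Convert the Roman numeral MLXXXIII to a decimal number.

MLXXXIII: M=1000, L=50, X=10, X=10, X=10, I=1, I=1, I=1
1000 + 50 + 10 + 10 + 10 + 1 + 1 + 1 = 1083

1083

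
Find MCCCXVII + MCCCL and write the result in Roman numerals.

MCCCXVII = 1317
MCCCL = 1350
1317 + 1350 = 2667

MMDCLXVII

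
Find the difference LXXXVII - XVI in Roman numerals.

LXXXVII = 87
XVI = 16
87 - 16 = 71

LXXI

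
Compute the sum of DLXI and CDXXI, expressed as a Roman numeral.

DLXI = 561
CDXXI = 421
561 + 421 = 982

CMLXXXII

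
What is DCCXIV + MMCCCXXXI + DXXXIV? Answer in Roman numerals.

DCCXIV = 714, MMCCCXXXI = 2331, DXXXIV = 534
714 + 2331 = 3045
3045 + 534 = 3579

MMMDLXXIX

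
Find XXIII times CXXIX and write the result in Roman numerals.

XXIII = 23
CXXIX = 129
23 × 129 = 2967

MMCMLXVII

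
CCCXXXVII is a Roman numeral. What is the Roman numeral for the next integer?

CCCXXXVII = 337; next is 338

CCCXXXVIII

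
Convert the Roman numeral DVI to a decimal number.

DVI: D=500, V=5, I=1
500 + 5 + 1 = 506

506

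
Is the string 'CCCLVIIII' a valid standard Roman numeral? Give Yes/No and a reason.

'CCCLVIIII': More than 3 consecutive I's

No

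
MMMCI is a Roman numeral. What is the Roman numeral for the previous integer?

MMMCI = 3101; previous is 3100

MMMC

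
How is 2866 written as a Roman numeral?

Convert 2866 to Roman numerals:
  2866 contains 2×1000 (MM)
  866 contains 1×500 (D)
  366 contains 3×100 (CCC)
  66 contains 1×50 (L)
  16 contains 1×10 (X)
  6 contains 1×5 (V)
  1 contains 1×1 (I)

MMDCCCLXVI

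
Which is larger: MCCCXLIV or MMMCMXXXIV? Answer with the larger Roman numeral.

MCCCXLIV = 1344
MMMCMXXXIV = 3934
3934 is larger

MMMCMXXXIV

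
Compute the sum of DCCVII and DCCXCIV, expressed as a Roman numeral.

DCCVII = 707
DCCXCIV = 794
707 + 794 = 1501

MDI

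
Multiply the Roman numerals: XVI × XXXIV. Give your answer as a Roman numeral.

XVI = 16
XXXIV = 34
16 × 34 = 544

DXLIV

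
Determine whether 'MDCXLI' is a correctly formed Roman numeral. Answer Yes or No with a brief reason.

'MDCXLI': Check the rules: uses only the symbols I, V, X, L, C, D, M; no symbol is repeated more than three times in a row; V, L and D each appear at most once; the only place a smaller symbol precedes a larger one is the allowed subtractive pair XL, the symbol right after such a pair (if any) is smaller than the pair's first symbol, and otherwise the values never increase from left to right. Value: M (1000) + D (500) + C (100) + XL (40) + I (1) = 1641. So it is a valid standard Roman numeral.

Yes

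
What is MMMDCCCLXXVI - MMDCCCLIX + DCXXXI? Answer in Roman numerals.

MMMDCCCLXXVI = 3876, MMDCCCLIX = 2859, DCXXXI = 631
3876 - 2859 = 1017
1017 + 631 = 1648

MDCXLVIII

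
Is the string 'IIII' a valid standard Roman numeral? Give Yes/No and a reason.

'IIII': More than 3 consecutive I's

No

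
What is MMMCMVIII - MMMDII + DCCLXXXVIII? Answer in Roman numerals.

MMMCMVIII = 3908, MMMDII = 3502, DCCLXXXVIII = 788
3908 - 3502 = 406
406 + 788 = 1194

MCXCIV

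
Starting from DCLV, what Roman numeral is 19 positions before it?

DCLV = 655
655 - 19 = 636

DCXXXVI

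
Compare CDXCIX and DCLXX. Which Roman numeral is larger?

CDXCIX = 499
DCLXX = 670
670 is larger

DCLXX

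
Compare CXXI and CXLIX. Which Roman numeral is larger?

CXXI = 121
CXLIX = 149
149 is larger

CXLIX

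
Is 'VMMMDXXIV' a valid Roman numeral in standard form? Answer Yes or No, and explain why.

'VMMMDXXIV': V should not appear more than once

No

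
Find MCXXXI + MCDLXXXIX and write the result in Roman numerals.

MCXXXI = 1131
MCDLXXXIX = 1489
1131 + 1489 = 2620

MMDCXX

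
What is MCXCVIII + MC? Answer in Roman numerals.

MCXCVIII = 1198
MC = 1100
1198 + 1100 = 2298

MMCCXCVIII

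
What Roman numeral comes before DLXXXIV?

DLXXXIV = 584, so the previous integer is 584 - 1 = 583

DLXXXIII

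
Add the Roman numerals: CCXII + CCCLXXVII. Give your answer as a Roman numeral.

CCXII = 212
CCCLXXVII = 377
212 + 377 = 589

DLXXXIX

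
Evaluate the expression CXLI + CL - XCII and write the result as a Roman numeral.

CXLI = 141, CL = 150, XCII = 92
141 + 150 = 291
291 - 92 = 199

CXCIX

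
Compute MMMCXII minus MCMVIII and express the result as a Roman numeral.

MMMCXII = 3112
MCMVIII = 1908
3112 - 1908 = 1204

MCCIV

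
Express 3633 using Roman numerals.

Convert 3633 to Roman numerals:
  3633 contains 3×1000 (MMM)
  633 contains 1×500 (D)
  133 contains 1×100 (C)
  33 contains 3×10 (XXX)
  3 contains 3×1 (III)

MMMDCXXXIII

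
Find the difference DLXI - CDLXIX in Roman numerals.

DLXI = 561
CDLXIX = 469
561 - 469 = 92

XCII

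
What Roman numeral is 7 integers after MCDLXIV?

MCDLXIV = 1464
1464 + 7 = 1471

MCDLXXI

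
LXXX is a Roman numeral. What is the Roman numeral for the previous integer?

LXXX = 80; previous is 79

LXXIX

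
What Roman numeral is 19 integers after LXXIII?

LXXIII = 73
73 + 19 = 92

XCII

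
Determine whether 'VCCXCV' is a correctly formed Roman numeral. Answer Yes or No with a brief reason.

'VCCXCV': V should not appear more than once

No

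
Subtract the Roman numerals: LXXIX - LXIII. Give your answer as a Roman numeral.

LXXIX = 79
LXIII = 63
79 - 63 = 16

XVI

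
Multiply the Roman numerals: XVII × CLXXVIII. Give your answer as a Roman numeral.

XVII = 17
CLXXVIII = 178
17 × 178 = 3026

MMMXXVI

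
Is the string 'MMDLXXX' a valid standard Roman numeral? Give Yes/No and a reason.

'MMDLXXX': Check the rules: uses only the symbols I, V, X, L, C, D, M; no symbol is repeated more than three times in a row; V, L and D each appear at most once; no smaller symbol precedes a larger one (values never increase from left to right). Value: M (1000) + M (1000) + D (500) + L (50) + X (10) + X (10) + X (10) = 2580. So it is a valid standard Roman numeral.

Yes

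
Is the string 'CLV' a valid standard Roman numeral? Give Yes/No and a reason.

'CLV': Check the rules: uses only the symbols I, V, X, L, C, D, M; no symbol is repeated more than three times in a row; V, L and D each appear at most once; no smaller symbol precedes a larger one (values never increase from left to right). Value: C (100) + L (50) + V (5) = 155. So it is a valid standard Roman numeral.

Yes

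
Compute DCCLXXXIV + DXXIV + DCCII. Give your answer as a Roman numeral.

DCCLXXXIV = 784, DXXIV = 524, DCCII = 702
784 + 524 = 1308
1308 + 702 = 2010

MMX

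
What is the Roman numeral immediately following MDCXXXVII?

MDCXXXVII = 1637, so the next integer is 1637 + 1 = 1638

MDCXXXVIII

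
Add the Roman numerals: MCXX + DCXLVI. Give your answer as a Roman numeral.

MCXX = 1120
DCXLVI = 646
1120 + 646 = 1766

MDCCLXVI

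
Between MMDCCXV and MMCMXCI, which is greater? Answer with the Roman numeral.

MMDCCXV = 2715
MMCMXCI = 2991
2991 is larger

MMCMXCI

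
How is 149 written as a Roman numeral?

Convert 149 to Roman numerals:
  149 contains 1×100 (C)
  49 contains 1×40 (XL)
  9 contains 1×9 (IX)

CXLIX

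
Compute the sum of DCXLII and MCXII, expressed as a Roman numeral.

DCXLII = 642
MCXII = 1112
642 + 1112 = 1754

MDCCLIV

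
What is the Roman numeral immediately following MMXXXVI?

MMXXXVI = 2036; next is 2037

MMXXXVII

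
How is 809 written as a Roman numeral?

Convert 809 to Roman numerals:
  809 contains 1×500 (D)
  309 contains 3×100 (CCC)
  9 contains 1×9 (IX)

DCCCIX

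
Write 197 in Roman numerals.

Convert 197 to Roman numerals:
  197 contains 1×100 (C)
  97 contains 1×90 (XC)
  7 contains 1×5 (V)
  2 contains 2×1 (II)

CXCVII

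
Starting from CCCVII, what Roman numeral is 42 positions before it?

CCCVII = 307
307 - 42 = 265

CCLXV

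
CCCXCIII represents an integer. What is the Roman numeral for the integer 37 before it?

CCCXCIII = 393
393 - 37 = 356

CCCLVI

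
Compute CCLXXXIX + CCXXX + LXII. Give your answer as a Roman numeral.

CCLXXXIX = 289, CCXXX = 230, LXII = 62
289 + 230 = 519
519 + 62 = 581

DLXXXI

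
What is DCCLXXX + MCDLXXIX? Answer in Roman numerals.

DCCLXXX = 780
MCDLXXIX = 1479
780 + 1479 = 2259

MMCCLIX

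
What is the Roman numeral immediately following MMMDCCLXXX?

MMMDCCLXXX = 3780; next is 3781

MMMDCCLXXXI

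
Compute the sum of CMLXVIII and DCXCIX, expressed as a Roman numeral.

CMLXVIII = 968
DCXCIX = 699
968 + 699 = 1667

MDCLXVII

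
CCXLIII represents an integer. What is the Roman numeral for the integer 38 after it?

CCXLIII = 243
243 + 38 = 281

CCLXXXI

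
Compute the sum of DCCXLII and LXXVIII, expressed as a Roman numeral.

DCCXLII = 742
LXXVIII = 78
742 + 78 = 820

DCCCXX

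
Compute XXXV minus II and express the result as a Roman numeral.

XXXV = 35
II = 2
35 - 2 = 33

XXXIII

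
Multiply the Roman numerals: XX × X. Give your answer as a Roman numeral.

XX = 20
X = 10
20 × 10 = 200

CC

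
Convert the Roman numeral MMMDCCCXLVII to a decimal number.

MMMDCCCXLVII: M=1000, M=1000, M=1000, D=500, C=100, C=100, C=100, XL=40, V=5, I=1, I=1
1000 + 1000 + 1000 + 500 + 100 + 100 + 100 + 40 + 5 + 1 + 1 = 3847

3847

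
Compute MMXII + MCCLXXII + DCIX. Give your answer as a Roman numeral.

MMXII = 2012, MCCLXXII = 1272, DCIX = 609
2012 + 1272 = 3284
3284 + 609 = 3893

MMMDCCCXCIII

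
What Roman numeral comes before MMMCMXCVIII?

MMMCMXCVIII = 3998, so the previous integer is 3998 - 1 = 3997

MMMCMXCVII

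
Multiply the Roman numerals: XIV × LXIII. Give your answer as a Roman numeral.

XIV = 14
LXIII = 63
14 × 63 = 882

DCCCLXXXII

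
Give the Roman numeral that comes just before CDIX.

CDIX = 409, so the previous integer is 409 - 1 = 408

CDVIII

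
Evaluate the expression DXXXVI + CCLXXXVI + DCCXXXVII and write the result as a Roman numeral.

DXXXVI = 536, CCLXXXVI = 286, DCCXXXVII = 737
536 + 286 = 822
822 + 737 = 1559

MDLIX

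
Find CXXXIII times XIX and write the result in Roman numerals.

CXXXIII = 133
XIX = 19
133 × 19 = 2527

MMDXXVII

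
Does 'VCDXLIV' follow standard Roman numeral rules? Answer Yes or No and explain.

'VCDXLIV': V should not appear more than once

No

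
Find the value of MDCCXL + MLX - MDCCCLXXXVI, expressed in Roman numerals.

MDCCXL = 1740, MLX = 1060, MDCCCLXXXVI = 1886
1740 + 1060 = 2800
2800 - 1886 = 914

CMXIV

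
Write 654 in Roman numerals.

Convert 654 to Roman numerals:
  654 contains 1×500 (D)
  154 contains 1×100 (C)
  54 contains 1×50 (L)
  4 contains 1×4 (IV)

DCLIV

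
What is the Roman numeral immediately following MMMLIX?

MMMLIX = 3059; next is 3060

MMMLX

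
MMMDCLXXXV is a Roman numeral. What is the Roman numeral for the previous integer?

MMMDCLXXXV = 3685, so the previous integer is 3685 - 1 = 3684

MMMDCLXXXIV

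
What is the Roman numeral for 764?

Convert 764 to Roman numerals:
  764 contains 1×500 (D)
  264 contains 2×100 (CC)
  64 contains 1×50 (L)
  14 contains 1×10 (X)
  4 contains 1×4 (IV)

DCCLXIV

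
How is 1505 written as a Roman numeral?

Convert 1505 to Roman numerals:
  1505 contains 1×1000 (M)
  505 contains 1×500 (D)
  5 contains 1×5 (V)

MDV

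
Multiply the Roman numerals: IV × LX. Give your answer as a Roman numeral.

IV = 4
LX = 60
4 × 60 = 240

CCXL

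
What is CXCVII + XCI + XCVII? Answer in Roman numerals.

CXCVII = 197, XCI = 91, XCVII = 97
197 + 91 = 288
288 + 97 = 385

CCCLXXXV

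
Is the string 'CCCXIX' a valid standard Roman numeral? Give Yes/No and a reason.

'CCCXIX': Check the rules: uses only the symbols I, V, X, L, C, D, M; no symbol is repeated more than three times in a row; V, L and D each appear at most once; the only place a smaller symbol precedes a larger one is the allowed subtractive pair IX, the symbol right after such a pair (if any) is smaller than the pair's first symbol, and otherwise the values never increase from left to right. Value: C (100) + C (100) + C (100) + X (10) + IX (9) = 319. So it is a valid standard Roman numeral.

Yes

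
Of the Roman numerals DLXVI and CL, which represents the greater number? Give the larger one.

DLXVI = 566
CL = 150
566 is larger

DLXVI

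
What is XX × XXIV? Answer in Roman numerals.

XX = 20
XXIV = 24
20 × 24 = 480

CDLXXX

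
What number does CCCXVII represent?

CCCXVII: C=100, C=100, C=100, X=10, V=5, I=1, I=1
100 + 100 + 100 + 10 + 5 + 1 + 1 = 317

317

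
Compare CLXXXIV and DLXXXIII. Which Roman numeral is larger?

CLXXXIV = 184
DLXXXIII = 583
583 is larger

DLXXXIII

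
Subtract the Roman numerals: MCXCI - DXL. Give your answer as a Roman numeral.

MCXCI = 1191
DXL = 540
1191 - 540 = 651

DCLI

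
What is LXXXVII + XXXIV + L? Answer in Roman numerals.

LXXXVII = 87, XXXIV = 34, L = 50
87 + 34 = 121
121 + 50 = 171

CLXXI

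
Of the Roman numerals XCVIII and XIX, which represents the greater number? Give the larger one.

XCVIII = 98
XIX = 19
98 is larger

XCVIII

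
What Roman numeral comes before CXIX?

CXIX = 119, so the previous integer is 119 - 1 = 118

CXVIII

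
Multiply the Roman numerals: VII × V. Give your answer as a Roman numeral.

VII = 7
V = 5
7 × 5 = 35

XXXV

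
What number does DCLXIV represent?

DCLXIV: D=500, C=100, L=50, X=10, IV=4
500 + 100 + 50 + 10 + 4 = 664

664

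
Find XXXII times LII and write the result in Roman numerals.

XXXII = 32
LII = 52
32 × 52 = 1664

MDCLXIV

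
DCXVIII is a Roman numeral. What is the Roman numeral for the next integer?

DCXVIII = 618, so the next integer is 618 + 1 = 619

DCXIX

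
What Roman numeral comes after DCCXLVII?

DCCXLVII = 747; next is 748

DCCXLVIII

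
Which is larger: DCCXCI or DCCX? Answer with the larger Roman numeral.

DCCXCI = 791
DCCX = 710
791 is larger

DCCXCI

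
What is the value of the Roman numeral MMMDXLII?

MMMDXLII: M=1000, M=1000, M=1000, D=500, XL=40, I=1, I=1
1000 + 1000 + 1000 + 500 + 40 + 1 + 1 = 3542

3542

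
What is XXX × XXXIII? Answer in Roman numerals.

XXX = 30
XXXIII = 33
30 × 33 = 990

CMXC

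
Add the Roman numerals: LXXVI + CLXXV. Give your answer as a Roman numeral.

LXXVI = 76
CLXXV = 175
76 + 175 = 251

CCLI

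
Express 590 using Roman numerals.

Convert 590 to Roman numerals:
  590 contains 1×500 (D)
  90 contains 1×90 (XC)

DXC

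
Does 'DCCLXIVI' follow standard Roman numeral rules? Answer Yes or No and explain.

'DCCLXIVI': I cannot come right after the subtractive pair IV: once I is subtracted in IV, the next symbol must be smaller than I

No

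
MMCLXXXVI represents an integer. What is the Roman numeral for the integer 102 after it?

MMCLXXXVI = 2186
2186 + 102 = 2288

MMCCLXXXVIII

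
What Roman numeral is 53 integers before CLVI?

CLVI = 156
156 - 53 = 103

CIII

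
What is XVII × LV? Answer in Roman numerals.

XVII = 17
LV = 55
17 × 55 = 935

CMXXXV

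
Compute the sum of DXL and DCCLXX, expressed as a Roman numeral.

DXL = 540
DCCLXX = 770
540 + 770 = 1310

MCCCX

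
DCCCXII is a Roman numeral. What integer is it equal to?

DCCCXII: D=500, C=100, C=100, C=100, X=10, I=1, I=1
500 + 100 + 100 + 100 + 10 + 1 + 1 = 812

812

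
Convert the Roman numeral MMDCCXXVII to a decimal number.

MMDCCXXVII: M=1000, M=1000, D=500, C=100, C=100, X=10, X=10, V=5, I=1, I=1
1000 + 1000 + 500 + 100 + 100 + 10 + 10 + 5 + 1 + 1 = 2727

2727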